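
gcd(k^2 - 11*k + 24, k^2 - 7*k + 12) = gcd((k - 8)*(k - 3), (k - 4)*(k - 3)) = k - 3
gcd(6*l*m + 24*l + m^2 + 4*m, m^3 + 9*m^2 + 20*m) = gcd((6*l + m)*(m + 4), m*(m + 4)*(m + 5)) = m + 4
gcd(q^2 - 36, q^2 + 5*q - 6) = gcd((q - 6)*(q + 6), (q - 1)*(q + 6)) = q + 6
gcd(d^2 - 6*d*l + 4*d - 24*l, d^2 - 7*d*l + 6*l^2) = d - 6*l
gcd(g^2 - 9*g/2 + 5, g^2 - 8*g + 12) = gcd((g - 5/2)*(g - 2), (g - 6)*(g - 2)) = g - 2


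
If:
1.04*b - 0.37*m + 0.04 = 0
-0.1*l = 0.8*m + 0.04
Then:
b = 0.355769230769231*m - 0.0384615384615385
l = -8.0*m - 0.4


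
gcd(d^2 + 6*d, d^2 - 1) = 1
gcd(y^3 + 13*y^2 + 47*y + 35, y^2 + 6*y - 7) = y + 7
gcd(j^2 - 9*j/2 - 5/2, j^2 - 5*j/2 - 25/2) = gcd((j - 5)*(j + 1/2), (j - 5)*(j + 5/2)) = j - 5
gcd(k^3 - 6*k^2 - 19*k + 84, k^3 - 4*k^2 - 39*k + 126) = k^2 - 10*k + 21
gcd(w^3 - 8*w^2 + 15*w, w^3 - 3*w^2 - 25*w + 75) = w^2 - 8*w + 15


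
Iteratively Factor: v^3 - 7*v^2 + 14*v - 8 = (v - 2)*(v^2 - 5*v + 4) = (v - 4)*(v - 2)*(v - 1)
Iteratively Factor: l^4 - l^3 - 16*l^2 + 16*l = (l + 4)*(l^3 - 5*l^2 + 4*l) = l*(l + 4)*(l^2 - 5*l + 4) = l*(l - 4)*(l + 4)*(l - 1)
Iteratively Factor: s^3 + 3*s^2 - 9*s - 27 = (s + 3)*(s^2 - 9) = (s + 3)^2*(s - 3)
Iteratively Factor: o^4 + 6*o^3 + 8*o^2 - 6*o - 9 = (o + 1)*(o^3 + 5*o^2 + 3*o - 9) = (o + 1)*(o + 3)*(o^2 + 2*o - 3) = (o + 1)*(o + 3)^2*(o - 1)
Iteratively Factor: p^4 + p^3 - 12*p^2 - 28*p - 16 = (p + 2)*(p^3 - p^2 - 10*p - 8) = (p + 1)*(p + 2)*(p^2 - 2*p - 8) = (p + 1)*(p + 2)^2*(p - 4)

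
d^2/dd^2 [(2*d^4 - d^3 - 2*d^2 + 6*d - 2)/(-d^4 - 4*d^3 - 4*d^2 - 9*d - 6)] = 2*(9*d^9 + 30*d^8 + 84*d^7 - 67*d^6 - 600*d^5 - 996*d^4 - 443*d^3 + 690*d^2 + 612*d + 510)/(d^12 + 12*d^11 + 60*d^10 + 187*d^9 + 474*d^8 + 984*d^7 + 1603*d^6 + 2304*d^5 + 2664*d^4 + 2457*d^3 + 1890*d^2 + 972*d + 216)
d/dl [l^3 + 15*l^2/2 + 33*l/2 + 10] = 3*l^2 + 15*l + 33/2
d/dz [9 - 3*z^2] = -6*z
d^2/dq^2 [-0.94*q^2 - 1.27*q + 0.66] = -1.88000000000000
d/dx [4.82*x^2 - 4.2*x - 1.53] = 9.64*x - 4.2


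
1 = 1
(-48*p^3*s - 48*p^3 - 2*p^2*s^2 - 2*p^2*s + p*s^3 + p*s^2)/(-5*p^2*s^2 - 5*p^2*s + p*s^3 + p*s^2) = (48*p^2 + 2*p*s - s^2)/(s*(5*p - s))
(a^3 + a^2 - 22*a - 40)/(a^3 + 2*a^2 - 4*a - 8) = (a^2 - a - 20)/(a^2 - 4)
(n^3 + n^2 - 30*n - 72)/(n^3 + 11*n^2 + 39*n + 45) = (n^2 - 2*n - 24)/(n^2 + 8*n + 15)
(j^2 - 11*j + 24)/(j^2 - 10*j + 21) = (j - 8)/(j - 7)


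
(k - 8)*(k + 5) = k^2 - 3*k - 40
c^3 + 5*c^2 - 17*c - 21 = (c - 3)*(c + 1)*(c + 7)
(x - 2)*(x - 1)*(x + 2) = x^3 - x^2 - 4*x + 4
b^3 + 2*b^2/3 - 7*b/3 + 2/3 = (b - 1)*(b - 1/3)*(b + 2)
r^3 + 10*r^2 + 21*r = r*(r + 3)*(r + 7)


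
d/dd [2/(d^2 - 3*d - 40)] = 2*(3 - 2*d)/(-d^2 + 3*d + 40)^2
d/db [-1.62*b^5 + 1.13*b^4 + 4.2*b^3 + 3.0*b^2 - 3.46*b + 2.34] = -8.1*b^4 + 4.52*b^3 + 12.6*b^2 + 6.0*b - 3.46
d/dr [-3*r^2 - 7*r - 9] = -6*r - 7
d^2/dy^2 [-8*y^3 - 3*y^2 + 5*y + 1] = -48*y - 6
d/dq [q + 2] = 1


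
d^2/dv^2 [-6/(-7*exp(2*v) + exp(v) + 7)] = 6*((1 - 28*exp(v))*(-7*exp(2*v) + exp(v) + 7) - 2*(14*exp(v) - 1)^2*exp(v))*exp(v)/(-7*exp(2*v) + exp(v) + 7)^3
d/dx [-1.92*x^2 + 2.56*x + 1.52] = 2.56 - 3.84*x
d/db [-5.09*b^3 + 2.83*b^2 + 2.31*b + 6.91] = -15.27*b^2 + 5.66*b + 2.31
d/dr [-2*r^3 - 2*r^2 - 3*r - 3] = -6*r^2 - 4*r - 3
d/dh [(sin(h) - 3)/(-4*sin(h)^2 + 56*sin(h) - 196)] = (sin(h) + 1)*cos(h)/(4*(sin(h) - 7)^3)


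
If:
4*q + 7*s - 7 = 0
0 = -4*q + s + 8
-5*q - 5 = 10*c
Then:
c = -95/64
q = 63/32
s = -1/8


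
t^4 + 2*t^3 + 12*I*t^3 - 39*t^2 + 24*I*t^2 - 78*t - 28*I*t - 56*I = (t + 2)*(t + I)*(t + 4*I)*(t + 7*I)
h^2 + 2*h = h*(h + 2)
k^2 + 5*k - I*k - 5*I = (k + 5)*(k - I)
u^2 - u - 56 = (u - 8)*(u + 7)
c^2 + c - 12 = (c - 3)*(c + 4)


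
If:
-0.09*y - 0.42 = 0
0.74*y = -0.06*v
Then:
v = 57.56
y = -4.67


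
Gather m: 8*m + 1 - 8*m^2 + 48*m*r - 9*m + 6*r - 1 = -8*m^2 + m*(48*r - 1) + 6*r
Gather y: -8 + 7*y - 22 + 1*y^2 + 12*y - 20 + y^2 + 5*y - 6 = 2*y^2 + 24*y - 56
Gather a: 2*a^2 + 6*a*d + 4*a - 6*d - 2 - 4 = 2*a^2 + a*(6*d + 4) - 6*d - 6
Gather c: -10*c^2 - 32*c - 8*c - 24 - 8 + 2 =-10*c^2 - 40*c - 30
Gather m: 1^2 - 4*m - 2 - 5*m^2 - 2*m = -5*m^2 - 6*m - 1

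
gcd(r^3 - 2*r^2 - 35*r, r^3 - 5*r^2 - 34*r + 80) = r + 5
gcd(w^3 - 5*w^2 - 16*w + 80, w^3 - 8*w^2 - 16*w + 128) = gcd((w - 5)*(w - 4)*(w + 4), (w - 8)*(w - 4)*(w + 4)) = w^2 - 16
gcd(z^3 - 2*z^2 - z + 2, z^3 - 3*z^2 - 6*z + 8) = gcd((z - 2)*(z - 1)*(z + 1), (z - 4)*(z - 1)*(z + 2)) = z - 1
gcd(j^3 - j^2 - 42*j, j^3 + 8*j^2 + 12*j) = j^2 + 6*j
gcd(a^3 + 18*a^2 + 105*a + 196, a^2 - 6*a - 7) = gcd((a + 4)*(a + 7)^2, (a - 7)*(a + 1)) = 1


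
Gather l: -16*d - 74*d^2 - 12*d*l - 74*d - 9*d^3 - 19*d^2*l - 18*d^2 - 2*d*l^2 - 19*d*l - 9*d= -9*d^3 - 92*d^2 - 2*d*l^2 - 99*d + l*(-19*d^2 - 31*d)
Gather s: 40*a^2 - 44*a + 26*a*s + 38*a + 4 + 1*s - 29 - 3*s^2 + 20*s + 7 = 40*a^2 - 6*a - 3*s^2 + s*(26*a + 21) - 18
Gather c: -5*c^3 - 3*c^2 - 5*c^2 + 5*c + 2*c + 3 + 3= -5*c^3 - 8*c^2 + 7*c + 6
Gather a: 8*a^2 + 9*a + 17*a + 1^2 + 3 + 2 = 8*a^2 + 26*a + 6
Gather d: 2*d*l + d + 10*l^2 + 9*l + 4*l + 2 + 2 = d*(2*l + 1) + 10*l^2 + 13*l + 4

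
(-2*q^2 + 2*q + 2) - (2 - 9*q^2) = 7*q^2 + 2*q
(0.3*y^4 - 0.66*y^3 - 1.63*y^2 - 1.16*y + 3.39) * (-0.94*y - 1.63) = -0.282*y^5 + 0.1314*y^4 + 2.608*y^3 + 3.7473*y^2 - 1.2958*y - 5.5257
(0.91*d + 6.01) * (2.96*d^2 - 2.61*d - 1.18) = 2.6936*d^3 + 15.4145*d^2 - 16.7599*d - 7.0918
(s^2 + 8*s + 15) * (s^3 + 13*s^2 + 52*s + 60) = s^5 + 21*s^4 + 171*s^3 + 671*s^2 + 1260*s + 900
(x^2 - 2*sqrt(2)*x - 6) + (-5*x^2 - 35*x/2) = -4*x^2 - 35*x/2 - 2*sqrt(2)*x - 6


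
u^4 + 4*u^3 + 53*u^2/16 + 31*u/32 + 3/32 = (u + 1/4)^2*(u + 1/2)*(u + 3)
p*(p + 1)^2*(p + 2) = p^4 + 4*p^3 + 5*p^2 + 2*p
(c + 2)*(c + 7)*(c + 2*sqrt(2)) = c^3 + 2*sqrt(2)*c^2 + 9*c^2 + 14*c + 18*sqrt(2)*c + 28*sqrt(2)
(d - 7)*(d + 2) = d^2 - 5*d - 14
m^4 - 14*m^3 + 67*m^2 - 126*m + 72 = (m - 6)*(m - 4)*(m - 3)*(m - 1)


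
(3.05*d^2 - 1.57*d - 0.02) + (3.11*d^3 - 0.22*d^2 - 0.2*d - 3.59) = 3.11*d^3 + 2.83*d^2 - 1.77*d - 3.61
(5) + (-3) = 2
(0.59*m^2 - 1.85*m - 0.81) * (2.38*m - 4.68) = 1.4042*m^3 - 7.1642*m^2 + 6.7302*m + 3.7908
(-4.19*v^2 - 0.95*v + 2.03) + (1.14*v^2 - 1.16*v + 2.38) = -3.05*v^2 - 2.11*v + 4.41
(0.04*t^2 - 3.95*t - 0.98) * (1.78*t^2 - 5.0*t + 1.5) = 0.0712*t^4 - 7.231*t^3 + 18.0656*t^2 - 1.025*t - 1.47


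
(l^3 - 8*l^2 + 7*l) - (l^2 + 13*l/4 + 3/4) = l^3 - 9*l^2 + 15*l/4 - 3/4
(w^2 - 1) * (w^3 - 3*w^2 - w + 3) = w^5 - 3*w^4 - 2*w^3 + 6*w^2 + w - 3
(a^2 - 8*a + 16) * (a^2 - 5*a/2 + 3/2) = a^4 - 21*a^3/2 + 75*a^2/2 - 52*a + 24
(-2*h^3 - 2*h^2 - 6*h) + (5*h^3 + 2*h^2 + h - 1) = 3*h^3 - 5*h - 1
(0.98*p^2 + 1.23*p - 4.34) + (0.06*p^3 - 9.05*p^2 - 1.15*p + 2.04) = 0.06*p^3 - 8.07*p^2 + 0.0800000000000001*p - 2.3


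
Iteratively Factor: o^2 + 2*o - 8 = (o + 4)*(o - 2)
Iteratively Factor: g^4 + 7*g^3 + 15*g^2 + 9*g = (g + 1)*(g^3 + 6*g^2 + 9*g) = (g + 1)*(g + 3)*(g^2 + 3*g) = g*(g + 1)*(g + 3)*(g + 3)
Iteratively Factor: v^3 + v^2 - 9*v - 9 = (v + 1)*(v^2 - 9) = (v - 3)*(v + 1)*(v + 3)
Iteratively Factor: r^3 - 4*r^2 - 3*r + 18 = (r - 3)*(r^2 - r - 6) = (r - 3)^2*(r + 2)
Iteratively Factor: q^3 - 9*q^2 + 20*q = (q - 5)*(q^2 - 4*q) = q*(q - 5)*(q - 4)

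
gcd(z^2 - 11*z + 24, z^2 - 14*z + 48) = z - 8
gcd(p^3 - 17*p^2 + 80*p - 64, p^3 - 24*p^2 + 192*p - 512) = p^2 - 16*p + 64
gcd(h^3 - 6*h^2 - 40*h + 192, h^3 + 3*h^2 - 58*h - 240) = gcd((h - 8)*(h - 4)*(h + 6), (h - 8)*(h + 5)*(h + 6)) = h^2 - 2*h - 48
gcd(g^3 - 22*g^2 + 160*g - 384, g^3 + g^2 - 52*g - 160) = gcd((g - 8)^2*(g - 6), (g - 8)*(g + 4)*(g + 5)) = g - 8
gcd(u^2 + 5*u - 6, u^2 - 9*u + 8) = u - 1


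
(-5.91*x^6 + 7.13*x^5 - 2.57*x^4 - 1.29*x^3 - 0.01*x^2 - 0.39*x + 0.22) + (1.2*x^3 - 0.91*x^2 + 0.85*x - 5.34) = -5.91*x^6 + 7.13*x^5 - 2.57*x^4 - 0.0900000000000001*x^3 - 0.92*x^2 + 0.46*x - 5.12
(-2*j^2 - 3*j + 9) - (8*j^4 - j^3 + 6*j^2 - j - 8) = -8*j^4 + j^3 - 8*j^2 - 2*j + 17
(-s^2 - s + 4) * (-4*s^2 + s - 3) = 4*s^4 + 3*s^3 - 14*s^2 + 7*s - 12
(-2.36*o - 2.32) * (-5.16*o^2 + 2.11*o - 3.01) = 12.1776*o^3 + 6.9916*o^2 + 2.2084*o + 6.9832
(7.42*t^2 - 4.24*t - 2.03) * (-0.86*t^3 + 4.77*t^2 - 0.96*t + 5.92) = -6.3812*t^5 + 39.0398*t^4 - 25.6022*t^3 + 38.3137*t^2 - 23.152*t - 12.0176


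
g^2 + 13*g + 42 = (g + 6)*(g + 7)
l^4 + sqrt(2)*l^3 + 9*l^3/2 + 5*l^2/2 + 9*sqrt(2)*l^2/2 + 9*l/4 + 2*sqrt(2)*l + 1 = (l + 1/2)*(l + 4)*(l + sqrt(2)/2)^2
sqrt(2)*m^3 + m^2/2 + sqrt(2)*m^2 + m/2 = m*(m + 1)*(sqrt(2)*m + 1/2)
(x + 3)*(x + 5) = x^2 + 8*x + 15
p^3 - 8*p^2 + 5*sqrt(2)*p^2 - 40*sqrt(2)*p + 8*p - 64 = (p - 8)*(p + sqrt(2))*(p + 4*sqrt(2))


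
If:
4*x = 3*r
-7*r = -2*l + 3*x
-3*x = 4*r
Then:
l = 0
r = 0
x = 0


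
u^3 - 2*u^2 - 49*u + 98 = (u - 7)*(u - 2)*(u + 7)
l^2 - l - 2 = (l - 2)*(l + 1)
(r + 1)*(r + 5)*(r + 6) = r^3 + 12*r^2 + 41*r + 30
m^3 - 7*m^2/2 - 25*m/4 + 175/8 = (m - 7/2)*(m - 5/2)*(m + 5/2)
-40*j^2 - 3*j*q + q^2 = (-8*j + q)*(5*j + q)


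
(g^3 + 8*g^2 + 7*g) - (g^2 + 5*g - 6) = g^3 + 7*g^2 + 2*g + 6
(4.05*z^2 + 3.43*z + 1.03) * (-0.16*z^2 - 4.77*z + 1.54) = -0.648*z^4 - 19.8673*z^3 - 10.2889*z^2 + 0.3691*z + 1.5862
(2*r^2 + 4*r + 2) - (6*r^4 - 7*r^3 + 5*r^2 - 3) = -6*r^4 + 7*r^3 - 3*r^2 + 4*r + 5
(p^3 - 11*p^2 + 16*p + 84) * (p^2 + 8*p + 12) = p^5 - 3*p^4 - 60*p^3 + 80*p^2 + 864*p + 1008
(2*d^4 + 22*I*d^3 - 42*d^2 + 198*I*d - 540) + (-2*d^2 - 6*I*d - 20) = 2*d^4 + 22*I*d^3 - 44*d^2 + 192*I*d - 560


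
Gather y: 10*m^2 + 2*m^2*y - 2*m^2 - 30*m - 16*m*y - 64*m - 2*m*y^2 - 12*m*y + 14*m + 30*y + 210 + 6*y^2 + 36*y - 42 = 8*m^2 - 80*m + y^2*(6 - 2*m) + y*(2*m^2 - 28*m + 66) + 168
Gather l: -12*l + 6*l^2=6*l^2 - 12*l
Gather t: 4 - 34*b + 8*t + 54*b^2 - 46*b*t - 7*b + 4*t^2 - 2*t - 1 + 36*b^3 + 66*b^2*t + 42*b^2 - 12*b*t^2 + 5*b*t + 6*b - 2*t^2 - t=36*b^3 + 96*b^2 - 35*b + t^2*(2 - 12*b) + t*(66*b^2 - 41*b + 5) + 3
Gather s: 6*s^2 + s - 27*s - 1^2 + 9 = 6*s^2 - 26*s + 8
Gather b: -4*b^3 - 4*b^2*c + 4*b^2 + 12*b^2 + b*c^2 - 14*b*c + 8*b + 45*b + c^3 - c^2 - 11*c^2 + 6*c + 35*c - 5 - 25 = -4*b^3 + b^2*(16 - 4*c) + b*(c^2 - 14*c + 53) + c^3 - 12*c^2 + 41*c - 30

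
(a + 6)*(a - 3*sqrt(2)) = a^2 - 3*sqrt(2)*a + 6*a - 18*sqrt(2)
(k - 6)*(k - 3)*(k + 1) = k^3 - 8*k^2 + 9*k + 18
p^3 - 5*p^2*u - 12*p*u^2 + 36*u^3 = (p - 6*u)*(p - 2*u)*(p + 3*u)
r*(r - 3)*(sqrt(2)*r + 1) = sqrt(2)*r^3 - 3*sqrt(2)*r^2 + r^2 - 3*r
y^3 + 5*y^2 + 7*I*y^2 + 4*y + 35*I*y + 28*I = (y + 1)*(y + 4)*(y + 7*I)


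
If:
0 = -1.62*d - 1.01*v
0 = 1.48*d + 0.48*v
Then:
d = 0.00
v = 0.00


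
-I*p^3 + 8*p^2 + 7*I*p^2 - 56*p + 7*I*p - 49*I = (p - 7)*(p + 7*I)*(-I*p + 1)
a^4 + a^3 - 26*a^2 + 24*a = a*(a - 4)*(a - 1)*(a + 6)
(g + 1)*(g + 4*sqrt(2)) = g^2 + g + 4*sqrt(2)*g + 4*sqrt(2)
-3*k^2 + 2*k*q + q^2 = (-k + q)*(3*k + q)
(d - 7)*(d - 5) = d^2 - 12*d + 35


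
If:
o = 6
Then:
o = 6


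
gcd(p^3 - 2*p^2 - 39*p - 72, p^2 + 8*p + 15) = p + 3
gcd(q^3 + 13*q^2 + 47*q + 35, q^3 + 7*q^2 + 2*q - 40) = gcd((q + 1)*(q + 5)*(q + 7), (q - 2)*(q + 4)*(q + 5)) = q + 5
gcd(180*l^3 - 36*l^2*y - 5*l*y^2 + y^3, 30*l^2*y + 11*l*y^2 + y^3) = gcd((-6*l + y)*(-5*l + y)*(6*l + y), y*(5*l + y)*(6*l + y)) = 6*l + y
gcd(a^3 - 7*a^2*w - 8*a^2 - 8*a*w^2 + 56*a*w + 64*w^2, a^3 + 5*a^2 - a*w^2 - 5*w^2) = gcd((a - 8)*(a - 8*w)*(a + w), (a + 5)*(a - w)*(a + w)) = a + w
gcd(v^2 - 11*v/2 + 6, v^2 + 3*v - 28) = v - 4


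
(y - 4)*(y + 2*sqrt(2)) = y^2 - 4*y + 2*sqrt(2)*y - 8*sqrt(2)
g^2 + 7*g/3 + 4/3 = (g + 1)*(g + 4/3)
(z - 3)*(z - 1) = z^2 - 4*z + 3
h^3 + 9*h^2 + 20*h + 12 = (h + 1)*(h + 2)*(h + 6)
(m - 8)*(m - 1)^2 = m^3 - 10*m^2 + 17*m - 8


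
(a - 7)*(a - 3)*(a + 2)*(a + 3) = a^4 - 5*a^3 - 23*a^2 + 45*a + 126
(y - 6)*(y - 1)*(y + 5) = y^3 - 2*y^2 - 29*y + 30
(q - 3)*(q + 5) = q^2 + 2*q - 15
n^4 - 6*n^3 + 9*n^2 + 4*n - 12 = (n - 3)*(n - 2)^2*(n + 1)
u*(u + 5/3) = u^2 + 5*u/3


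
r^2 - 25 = (r - 5)*(r + 5)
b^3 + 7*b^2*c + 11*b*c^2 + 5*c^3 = (b + c)^2*(b + 5*c)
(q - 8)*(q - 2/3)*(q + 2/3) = q^3 - 8*q^2 - 4*q/9 + 32/9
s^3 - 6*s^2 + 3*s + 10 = (s - 5)*(s - 2)*(s + 1)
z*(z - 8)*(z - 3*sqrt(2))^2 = z^4 - 6*sqrt(2)*z^3 - 8*z^3 + 18*z^2 + 48*sqrt(2)*z^2 - 144*z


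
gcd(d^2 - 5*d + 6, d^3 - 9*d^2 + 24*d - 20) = d - 2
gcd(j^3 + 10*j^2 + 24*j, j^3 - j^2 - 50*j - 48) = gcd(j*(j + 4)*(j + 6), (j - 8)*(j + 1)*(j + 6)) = j + 6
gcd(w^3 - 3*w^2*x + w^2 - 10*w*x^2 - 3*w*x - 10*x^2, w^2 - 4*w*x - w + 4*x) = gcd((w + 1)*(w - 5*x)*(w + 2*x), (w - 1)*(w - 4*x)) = 1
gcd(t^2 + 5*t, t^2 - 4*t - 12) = 1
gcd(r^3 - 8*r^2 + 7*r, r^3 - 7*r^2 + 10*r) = r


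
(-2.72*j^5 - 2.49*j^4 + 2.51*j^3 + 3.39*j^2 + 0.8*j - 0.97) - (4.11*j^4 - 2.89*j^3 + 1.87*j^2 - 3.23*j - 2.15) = -2.72*j^5 - 6.6*j^4 + 5.4*j^3 + 1.52*j^2 + 4.03*j + 1.18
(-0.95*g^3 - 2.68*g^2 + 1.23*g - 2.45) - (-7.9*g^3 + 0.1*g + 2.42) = 6.95*g^3 - 2.68*g^2 + 1.13*g - 4.87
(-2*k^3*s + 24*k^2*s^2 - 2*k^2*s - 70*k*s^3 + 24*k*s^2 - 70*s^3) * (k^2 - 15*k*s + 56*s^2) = -2*k^5*s + 54*k^4*s^2 - 2*k^4*s - 542*k^3*s^3 + 54*k^3*s^2 + 2394*k^2*s^4 - 542*k^2*s^3 - 3920*k*s^5 + 2394*k*s^4 - 3920*s^5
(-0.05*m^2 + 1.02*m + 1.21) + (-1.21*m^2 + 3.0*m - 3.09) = -1.26*m^2 + 4.02*m - 1.88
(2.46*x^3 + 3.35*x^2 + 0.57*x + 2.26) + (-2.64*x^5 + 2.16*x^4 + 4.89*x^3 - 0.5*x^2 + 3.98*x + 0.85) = -2.64*x^5 + 2.16*x^4 + 7.35*x^3 + 2.85*x^2 + 4.55*x + 3.11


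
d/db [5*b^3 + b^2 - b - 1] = 15*b^2 + 2*b - 1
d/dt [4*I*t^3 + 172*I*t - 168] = I*(12*t^2 + 172)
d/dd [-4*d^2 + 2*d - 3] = 2 - 8*d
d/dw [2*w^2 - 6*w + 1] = 4*w - 6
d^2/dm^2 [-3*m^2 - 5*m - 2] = -6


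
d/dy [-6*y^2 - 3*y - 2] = -12*y - 3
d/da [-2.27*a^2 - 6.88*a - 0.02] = -4.54*a - 6.88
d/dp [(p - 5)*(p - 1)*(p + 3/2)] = 3*p^2 - 9*p - 4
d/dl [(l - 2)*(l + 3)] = 2*l + 1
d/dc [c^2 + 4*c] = 2*c + 4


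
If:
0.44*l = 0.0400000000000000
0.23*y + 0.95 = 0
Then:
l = 0.09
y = -4.13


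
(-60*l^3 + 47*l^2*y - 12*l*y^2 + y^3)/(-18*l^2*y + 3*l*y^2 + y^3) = (20*l^2 - 9*l*y + y^2)/(y*(6*l + y))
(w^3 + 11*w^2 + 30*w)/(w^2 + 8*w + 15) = w*(w + 6)/(w + 3)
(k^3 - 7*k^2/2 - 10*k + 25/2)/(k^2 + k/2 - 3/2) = (2*k^2 - 5*k - 25)/(2*k + 3)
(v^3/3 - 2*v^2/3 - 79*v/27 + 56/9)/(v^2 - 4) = (9*v^3 - 18*v^2 - 79*v + 168)/(27*(v^2 - 4))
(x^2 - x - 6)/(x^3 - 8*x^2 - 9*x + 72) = (x + 2)/(x^2 - 5*x - 24)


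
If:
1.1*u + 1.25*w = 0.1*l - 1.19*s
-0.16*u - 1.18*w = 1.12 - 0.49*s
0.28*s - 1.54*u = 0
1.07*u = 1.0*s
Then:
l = -11.86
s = 0.00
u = 0.00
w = -0.95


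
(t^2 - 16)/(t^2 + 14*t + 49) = (t^2 - 16)/(t^2 + 14*t + 49)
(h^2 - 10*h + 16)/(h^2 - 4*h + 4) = (h - 8)/(h - 2)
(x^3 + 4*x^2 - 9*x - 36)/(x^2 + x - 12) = x + 3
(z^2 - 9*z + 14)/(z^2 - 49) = (z - 2)/(z + 7)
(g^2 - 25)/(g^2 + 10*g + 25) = (g - 5)/(g + 5)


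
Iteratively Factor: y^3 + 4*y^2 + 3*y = (y)*(y^2 + 4*y + 3) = y*(y + 3)*(y + 1)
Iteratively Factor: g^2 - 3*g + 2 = (g - 2)*(g - 1)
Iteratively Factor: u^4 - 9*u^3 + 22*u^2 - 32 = (u - 4)*(u^3 - 5*u^2 + 2*u + 8) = (u - 4)^2*(u^2 - u - 2) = (u - 4)^2*(u - 2)*(u + 1)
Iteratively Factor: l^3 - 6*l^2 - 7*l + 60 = (l + 3)*(l^2 - 9*l + 20) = (l - 5)*(l + 3)*(l - 4)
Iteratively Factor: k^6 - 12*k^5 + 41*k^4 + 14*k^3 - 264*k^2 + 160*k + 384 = (k - 4)*(k^5 - 8*k^4 + 9*k^3 + 50*k^2 - 64*k - 96) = (k - 4)*(k - 3)*(k^4 - 5*k^3 - 6*k^2 + 32*k + 32) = (k - 4)*(k - 3)*(k + 2)*(k^3 - 7*k^2 + 8*k + 16) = (k - 4)^2*(k - 3)*(k + 2)*(k^2 - 3*k - 4) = (k - 4)^3*(k - 3)*(k + 2)*(k + 1)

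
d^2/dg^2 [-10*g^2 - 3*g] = -20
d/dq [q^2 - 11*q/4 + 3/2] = 2*q - 11/4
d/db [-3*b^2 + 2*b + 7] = 2 - 6*b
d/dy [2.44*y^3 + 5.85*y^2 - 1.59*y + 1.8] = 7.32*y^2 + 11.7*y - 1.59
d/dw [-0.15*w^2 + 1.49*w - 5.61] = 1.49 - 0.3*w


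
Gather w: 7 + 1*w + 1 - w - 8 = 0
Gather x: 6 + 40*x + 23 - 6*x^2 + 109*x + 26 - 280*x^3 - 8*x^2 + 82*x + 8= -280*x^3 - 14*x^2 + 231*x + 63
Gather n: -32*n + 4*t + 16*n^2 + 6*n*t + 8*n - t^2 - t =16*n^2 + n*(6*t - 24) - t^2 + 3*t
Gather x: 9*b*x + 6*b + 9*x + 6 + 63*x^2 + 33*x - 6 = 6*b + 63*x^2 + x*(9*b + 42)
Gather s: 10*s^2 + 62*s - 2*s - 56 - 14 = 10*s^2 + 60*s - 70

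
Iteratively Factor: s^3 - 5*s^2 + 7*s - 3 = (s - 1)*(s^2 - 4*s + 3) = (s - 3)*(s - 1)*(s - 1)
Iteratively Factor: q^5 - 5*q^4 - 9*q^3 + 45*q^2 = (q)*(q^4 - 5*q^3 - 9*q^2 + 45*q) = q*(q - 5)*(q^3 - 9*q) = q*(q - 5)*(q + 3)*(q^2 - 3*q) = q*(q - 5)*(q - 3)*(q + 3)*(q)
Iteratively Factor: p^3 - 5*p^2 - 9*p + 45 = (p + 3)*(p^2 - 8*p + 15) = (p - 5)*(p + 3)*(p - 3)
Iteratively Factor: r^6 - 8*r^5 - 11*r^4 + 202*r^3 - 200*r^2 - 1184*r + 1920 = (r + 3)*(r^5 - 11*r^4 + 22*r^3 + 136*r^2 - 608*r + 640) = (r - 4)*(r + 3)*(r^4 - 7*r^3 - 6*r^2 + 112*r - 160) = (r - 4)*(r + 3)*(r + 4)*(r^3 - 11*r^2 + 38*r - 40) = (r - 5)*(r - 4)*(r + 3)*(r + 4)*(r^2 - 6*r + 8) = (r - 5)*(r - 4)*(r - 2)*(r + 3)*(r + 4)*(r - 4)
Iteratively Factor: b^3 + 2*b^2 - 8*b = (b - 2)*(b^2 + 4*b) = b*(b - 2)*(b + 4)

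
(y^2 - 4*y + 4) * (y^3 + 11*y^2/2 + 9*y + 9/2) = y^5 + 3*y^4/2 - 9*y^3 - 19*y^2/2 + 18*y + 18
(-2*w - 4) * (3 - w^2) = 2*w^3 + 4*w^2 - 6*w - 12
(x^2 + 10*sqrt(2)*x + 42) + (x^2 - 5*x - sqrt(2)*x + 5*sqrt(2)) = 2*x^2 - 5*x + 9*sqrt(2)*x + 5*sqrt(2) + 42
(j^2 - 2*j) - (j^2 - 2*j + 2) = -2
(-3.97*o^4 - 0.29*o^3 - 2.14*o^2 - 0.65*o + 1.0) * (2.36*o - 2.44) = -9.3692*o^5 + 9.0024*o^4 - 4.3428*o^3 + 3.6876*o^2 + 3.946*o - 2.44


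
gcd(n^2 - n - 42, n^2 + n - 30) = n + 6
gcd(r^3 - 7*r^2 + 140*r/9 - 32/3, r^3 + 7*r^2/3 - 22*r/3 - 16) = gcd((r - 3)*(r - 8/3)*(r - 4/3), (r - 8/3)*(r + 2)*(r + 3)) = r - 8/3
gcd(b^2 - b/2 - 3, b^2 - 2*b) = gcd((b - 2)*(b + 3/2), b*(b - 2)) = b - 2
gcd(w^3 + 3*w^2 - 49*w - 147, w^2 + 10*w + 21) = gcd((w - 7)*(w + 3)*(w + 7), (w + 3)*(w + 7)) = w^2 + 10*w + 21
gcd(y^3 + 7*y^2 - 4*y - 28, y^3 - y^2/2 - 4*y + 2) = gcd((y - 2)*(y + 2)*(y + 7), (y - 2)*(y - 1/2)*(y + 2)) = y^2 - 4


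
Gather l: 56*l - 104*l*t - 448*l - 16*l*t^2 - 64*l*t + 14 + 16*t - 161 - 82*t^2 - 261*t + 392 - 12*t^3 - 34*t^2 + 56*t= l*(-16*t^2 - 168*t - 392) - 12*t^3 - 116*t^2 - 189*t + 245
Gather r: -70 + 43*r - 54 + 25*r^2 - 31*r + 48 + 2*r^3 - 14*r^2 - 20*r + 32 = 2*r^3 + 11*r^2 - 8*r - 44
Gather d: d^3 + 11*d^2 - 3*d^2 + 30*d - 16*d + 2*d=d^3 + 8*d^2 + 16*d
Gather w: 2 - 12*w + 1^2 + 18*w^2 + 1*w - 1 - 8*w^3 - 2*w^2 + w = -8*w^3 + 16*w^2 - 10*w + 2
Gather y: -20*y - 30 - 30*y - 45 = -50*y - 75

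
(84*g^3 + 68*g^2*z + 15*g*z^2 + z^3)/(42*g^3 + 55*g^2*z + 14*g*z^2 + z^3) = (2*g + z)/(g + z)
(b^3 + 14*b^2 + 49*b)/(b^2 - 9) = b*(b^2 + 14*b + 49)/(b^2 - 9)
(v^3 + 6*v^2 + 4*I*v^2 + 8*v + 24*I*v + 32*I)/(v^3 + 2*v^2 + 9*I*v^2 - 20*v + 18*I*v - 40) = (v + 4)/(v + 5*I)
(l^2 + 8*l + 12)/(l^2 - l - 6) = (l + 6)/(l - 3)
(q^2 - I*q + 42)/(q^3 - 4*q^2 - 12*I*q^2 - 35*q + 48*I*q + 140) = (q + 6*I)/(q^2 - q*(4 + 5*I) + 20*I)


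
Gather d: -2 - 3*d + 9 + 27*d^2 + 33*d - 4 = 27*d^2 + 30*d + 3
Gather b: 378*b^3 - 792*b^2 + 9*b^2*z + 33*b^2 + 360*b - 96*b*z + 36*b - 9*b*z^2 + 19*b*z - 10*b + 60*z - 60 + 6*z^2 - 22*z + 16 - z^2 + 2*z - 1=378*b^3 + b^2*(9*z - 759) + b*(-9*z^2 - 77*z + 386) + 5*z^2 + 40*z - 45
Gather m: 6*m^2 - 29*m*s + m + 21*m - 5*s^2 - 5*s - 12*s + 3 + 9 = 6*m^2 + m*(22 - 29*s) - 5*s^2 - 17*s + 12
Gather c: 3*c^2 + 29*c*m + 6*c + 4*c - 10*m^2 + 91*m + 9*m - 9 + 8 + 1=3*c^2 + c*(29*m + 10) - 10*m^2 + 100*m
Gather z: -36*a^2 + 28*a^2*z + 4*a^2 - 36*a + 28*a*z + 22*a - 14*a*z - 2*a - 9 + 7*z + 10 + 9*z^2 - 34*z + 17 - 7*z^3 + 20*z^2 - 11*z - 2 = -32*a^2 - 16*a - 7*z^3 + 29*z^2 + z*(28*a^2 + 14*a - 38) + 16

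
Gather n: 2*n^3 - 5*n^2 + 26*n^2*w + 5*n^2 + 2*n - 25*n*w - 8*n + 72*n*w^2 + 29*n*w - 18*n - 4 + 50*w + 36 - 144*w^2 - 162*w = 2*n^3 + 26*n^2*w + n*(72*w^2 + 4*w - 24) - 144*w^2 - 112*w + 32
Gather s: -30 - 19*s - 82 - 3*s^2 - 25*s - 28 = -3*s^2 - 44*s - 140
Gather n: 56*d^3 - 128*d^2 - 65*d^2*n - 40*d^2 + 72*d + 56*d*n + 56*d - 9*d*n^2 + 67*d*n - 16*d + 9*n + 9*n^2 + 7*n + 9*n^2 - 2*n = 56*d^3 - 168*d^2 + 112*d + n^2*(18 - 9*d) + n*(-65*d^2 + 123*d + 14)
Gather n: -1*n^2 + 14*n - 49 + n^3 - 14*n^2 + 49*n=n^3 - 15*n^2 + 63*n - 49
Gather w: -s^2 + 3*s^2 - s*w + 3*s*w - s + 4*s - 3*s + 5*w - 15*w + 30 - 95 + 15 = 2*s^2 + w*(2*s - 10) - 50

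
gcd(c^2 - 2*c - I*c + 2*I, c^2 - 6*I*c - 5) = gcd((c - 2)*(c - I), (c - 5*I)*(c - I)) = c - I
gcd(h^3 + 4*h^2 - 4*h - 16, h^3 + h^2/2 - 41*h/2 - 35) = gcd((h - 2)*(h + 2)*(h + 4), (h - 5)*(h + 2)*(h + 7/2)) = h + 2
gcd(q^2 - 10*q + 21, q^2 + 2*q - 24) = 1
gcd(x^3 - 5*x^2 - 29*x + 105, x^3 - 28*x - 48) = 1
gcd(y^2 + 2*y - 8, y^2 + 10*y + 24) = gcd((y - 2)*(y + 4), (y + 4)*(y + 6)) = y + 4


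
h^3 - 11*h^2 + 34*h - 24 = (h - 6)*(h - 4)*(h - 1)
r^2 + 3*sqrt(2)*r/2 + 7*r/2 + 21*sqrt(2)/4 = (r + 7/2)*(r + 3*sqrt(2)/2)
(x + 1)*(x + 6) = x^2 + 7*x + 6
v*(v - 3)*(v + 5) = v^3 + 2*v^2 - 15*v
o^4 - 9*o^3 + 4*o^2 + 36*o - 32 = (o - 8)*(o - 2)*(o - 1)*(o + 2)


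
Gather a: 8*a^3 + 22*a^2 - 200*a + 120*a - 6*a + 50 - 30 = 8*a^3 + 22*a^2 - 86*a + 20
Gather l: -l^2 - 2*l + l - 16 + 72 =-l^2 - l + 56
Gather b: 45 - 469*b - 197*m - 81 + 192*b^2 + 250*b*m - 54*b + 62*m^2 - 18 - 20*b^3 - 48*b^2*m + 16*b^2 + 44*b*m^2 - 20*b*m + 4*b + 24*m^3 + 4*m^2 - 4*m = -20*b^3 + b^2*(208 - 48*m) + b*(44*m^2 + 230*m - 519) + 24*m^3 + 66*m^2 - 201*m - 54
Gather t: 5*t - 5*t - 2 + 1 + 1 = 0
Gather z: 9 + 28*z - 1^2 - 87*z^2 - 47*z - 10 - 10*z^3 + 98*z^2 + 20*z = -10*z^3 + 11*z^2 + z - 2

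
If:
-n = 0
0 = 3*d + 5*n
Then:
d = 0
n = 0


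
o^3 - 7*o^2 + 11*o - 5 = (o - 5)*(o - 1)^2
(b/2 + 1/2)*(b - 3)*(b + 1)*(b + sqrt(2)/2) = b^4/2 - b^3/2 + sqrt(2)*b^3/4 - 5*b^2/2 - sqrt(2)*b^2/4 - 5*sqrt(2)*b/4 - 3*b/2 - 3*sqrt(2)/4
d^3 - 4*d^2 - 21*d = d*(d - 7)*(d + 3)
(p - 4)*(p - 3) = p^2 - 7*p + 12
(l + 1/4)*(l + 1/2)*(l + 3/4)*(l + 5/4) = l^4 + 11*l^3/4 + 41*l^2/16 + 61*l/64 + 15/128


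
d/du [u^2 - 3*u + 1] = 2*u - 3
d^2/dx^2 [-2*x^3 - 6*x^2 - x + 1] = -12*x - 12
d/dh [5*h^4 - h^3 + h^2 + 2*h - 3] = 20*h^3 - 3*h^2 + 2*h + 2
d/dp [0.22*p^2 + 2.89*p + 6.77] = 0.44*p + 2.89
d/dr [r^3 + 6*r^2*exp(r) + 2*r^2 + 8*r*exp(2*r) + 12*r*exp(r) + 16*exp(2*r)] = 6*r^2*exp(r) + 3*r^2 + 16*r*exp(2*r) + 24*r*exp(r) + 4*r + 40*exp(2*r) + 12*exp(r)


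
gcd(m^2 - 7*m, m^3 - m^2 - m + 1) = 1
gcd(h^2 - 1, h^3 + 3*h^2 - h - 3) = h^2 - 1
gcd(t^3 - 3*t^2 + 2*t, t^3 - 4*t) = t^2 - 2*t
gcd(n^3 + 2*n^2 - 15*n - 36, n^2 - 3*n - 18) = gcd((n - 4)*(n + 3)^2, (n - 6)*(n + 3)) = n + 3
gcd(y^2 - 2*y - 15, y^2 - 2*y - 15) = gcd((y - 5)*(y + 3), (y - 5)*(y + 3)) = y^2 - 2*y - 15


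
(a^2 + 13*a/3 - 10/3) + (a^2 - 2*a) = 2*a^2 + 7*a/3 - 10/3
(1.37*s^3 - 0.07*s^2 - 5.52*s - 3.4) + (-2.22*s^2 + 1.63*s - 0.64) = 1.37*s^3 - 2.29*s^2 - 3.89*s - 4.04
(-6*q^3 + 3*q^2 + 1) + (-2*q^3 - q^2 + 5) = -8*q^3 + 2*q^2 + 6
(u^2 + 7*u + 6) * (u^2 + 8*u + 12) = u^4 + 15*u^3 + 74*u^2 + 132*u + 72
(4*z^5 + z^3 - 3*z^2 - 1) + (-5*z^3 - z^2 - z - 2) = 4*z^5 - 4*z^3 - 4*z^2 - z - 3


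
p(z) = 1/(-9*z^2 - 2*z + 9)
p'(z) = (18*z + 2)/(-9*z^2 - 2*z + 9)^2 = 2*(9*z + 1)/(9*z^2 + 2*z - 9)^2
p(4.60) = -0.01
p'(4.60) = 0.00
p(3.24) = -0.01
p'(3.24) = 0.01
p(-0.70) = 0.17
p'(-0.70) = -0.30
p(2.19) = -0.03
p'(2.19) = 0.03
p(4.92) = -0.00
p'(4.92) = 0.00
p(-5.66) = -0.00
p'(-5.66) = -0.00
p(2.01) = -0.03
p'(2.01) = 0.04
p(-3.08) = -0.01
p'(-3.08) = -0.01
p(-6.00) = 0.00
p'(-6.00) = 0.00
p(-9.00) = 0.00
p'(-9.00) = 0.00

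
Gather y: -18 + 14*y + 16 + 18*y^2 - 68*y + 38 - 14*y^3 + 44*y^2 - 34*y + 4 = -14*y^3 + 62*y^2 - 88*y + 40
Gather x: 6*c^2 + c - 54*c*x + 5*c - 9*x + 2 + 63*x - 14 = 6*c^2 + 6*c + x*(54 - 54*c) - 12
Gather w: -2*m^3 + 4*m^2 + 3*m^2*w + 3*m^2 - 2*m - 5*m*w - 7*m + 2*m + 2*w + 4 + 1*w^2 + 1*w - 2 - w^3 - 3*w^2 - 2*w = -2*m^3 + 7*m^2 - 7*m - w^3 - 2*w^2 + w*(3*m^2 - 5*m + 1) + 2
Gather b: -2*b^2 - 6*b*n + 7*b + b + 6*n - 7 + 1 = -2*b^2 + b*(8 - 6*n) + 6*n - 6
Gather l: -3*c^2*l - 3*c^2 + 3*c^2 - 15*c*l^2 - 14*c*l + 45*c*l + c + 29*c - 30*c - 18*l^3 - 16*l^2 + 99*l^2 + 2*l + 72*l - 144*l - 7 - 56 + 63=-18*l^3 + l^2*(83 - 15*c) + l*(-3*c^2 + 31*c - 70)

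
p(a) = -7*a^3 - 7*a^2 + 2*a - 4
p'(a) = -21*a^2 - 14*a + 2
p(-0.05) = -4.12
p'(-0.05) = 2.65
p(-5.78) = 1102.29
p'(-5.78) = -618.66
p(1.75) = -59.45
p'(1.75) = -86.81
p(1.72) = -56.89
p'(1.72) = -84.21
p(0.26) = -4.08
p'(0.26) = -3.06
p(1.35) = -31.28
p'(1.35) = -55.17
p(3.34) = -336.23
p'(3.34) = -279.03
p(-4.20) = 382.74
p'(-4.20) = -309.64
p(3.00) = -250.00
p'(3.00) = -229.00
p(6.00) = -1756.00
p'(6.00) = -838.00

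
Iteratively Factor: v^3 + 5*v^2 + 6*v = (v + 2)*(v^2 + 3*v) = (v + 2)*(v + 3)*(v)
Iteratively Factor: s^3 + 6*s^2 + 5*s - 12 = (s + 3)*(s^2 + 3*s - 4) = (s - 1)*(s + 3)*(s + 4)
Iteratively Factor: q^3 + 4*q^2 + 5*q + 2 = (q + 2)*(q^2 + 2*q + 1) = (q + 1)*(q + 2)*(q + 1)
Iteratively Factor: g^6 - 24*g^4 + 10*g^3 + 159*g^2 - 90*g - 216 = (g + 3)*(g^5 - 3*g^4 - 15*g^3 + 55*g^2 - 6*g - 72) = (g - 3)*(g + 3)*(g^4 - 15*g^2 + 10*g + 24) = (g - 3)^2*(g + 3)*(g^3 + 3*g^2 - 6*g - 8) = (g - 3)^2*(g + 1)*(g + 3)*(g^2 + 2*g - 8) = (g - 3)^2*(g + 1)*(g + 3)*(g + 4)*(g - 2)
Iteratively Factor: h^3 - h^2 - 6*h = (h + 2)*(h^2 - 3*h) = h*(h + 2)*(h - 3)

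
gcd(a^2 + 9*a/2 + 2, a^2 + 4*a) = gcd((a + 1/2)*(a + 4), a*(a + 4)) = a + 4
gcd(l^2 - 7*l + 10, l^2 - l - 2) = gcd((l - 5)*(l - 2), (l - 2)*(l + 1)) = l - 2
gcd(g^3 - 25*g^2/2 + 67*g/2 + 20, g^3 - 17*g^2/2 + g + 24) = g - 8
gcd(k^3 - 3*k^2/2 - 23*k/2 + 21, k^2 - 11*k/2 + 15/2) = k - 3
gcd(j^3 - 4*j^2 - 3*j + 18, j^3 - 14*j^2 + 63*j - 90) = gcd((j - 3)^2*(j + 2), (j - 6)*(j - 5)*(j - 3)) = j - 3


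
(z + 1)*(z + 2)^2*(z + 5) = z^4 + 10*z^3 + 33*z^2 + 44*z + 20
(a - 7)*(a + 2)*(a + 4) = a^3 - a^2 - 34*a - 56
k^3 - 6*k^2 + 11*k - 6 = (k - 3)*(k - 2)*(k - 1)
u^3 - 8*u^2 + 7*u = u*(u - 7)*(u - 1)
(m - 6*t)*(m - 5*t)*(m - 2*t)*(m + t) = m^4 - 12*m^3*t + 39*m^2*t^2 - 8*m*t^3 - 60*t^4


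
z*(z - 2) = z^2 - 2*z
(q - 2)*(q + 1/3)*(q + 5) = q^3 + 10*q^2/3 - 9*q - 10/3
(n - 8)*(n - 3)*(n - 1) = n^3 - 12*n^2 + 35*n - 24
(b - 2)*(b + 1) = b^2 - b - 2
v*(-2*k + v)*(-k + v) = 2*k^2*v - 3*k*v^2 + v^3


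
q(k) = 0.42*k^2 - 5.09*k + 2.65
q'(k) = 0.84*k - 5.09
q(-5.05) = 39.07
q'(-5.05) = -9.33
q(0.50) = 0.21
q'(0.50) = -4.67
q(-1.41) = 10.66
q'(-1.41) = -6.27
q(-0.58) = 5.74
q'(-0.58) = -5.58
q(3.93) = -10.87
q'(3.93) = -1.79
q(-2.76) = 19.90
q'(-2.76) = -7.41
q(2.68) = -7.97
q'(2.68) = -2.84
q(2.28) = -6.77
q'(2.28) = -3.17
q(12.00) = 2.05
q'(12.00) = 4.99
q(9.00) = -9.14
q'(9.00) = 2.47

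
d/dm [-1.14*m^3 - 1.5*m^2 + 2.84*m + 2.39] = -3.42*m^2 - 3.0*m + 2.84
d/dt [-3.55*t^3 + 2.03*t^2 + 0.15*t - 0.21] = -10.65*t^2 + 4.06*t + 0.15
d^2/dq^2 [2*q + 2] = 0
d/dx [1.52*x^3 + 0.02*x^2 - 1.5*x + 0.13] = 4.56*x^2 + 0.04*x - 1.5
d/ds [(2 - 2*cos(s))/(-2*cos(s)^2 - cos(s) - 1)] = 2*(-4*cos(s) + cos(2*s) - 1)*sin(s)/(cos(s) + cos(2*s) + 2)^2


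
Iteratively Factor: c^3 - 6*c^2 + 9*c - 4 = (c - 1)*(c^2 - 5*c + 4) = (c - 4)*(c - 1)*(c - 1)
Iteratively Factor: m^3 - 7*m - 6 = (m - 3)*(m^2 + 3*m + 2) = (m - 3)*(m + 2)*(m + 1)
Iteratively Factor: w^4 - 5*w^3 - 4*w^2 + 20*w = (w + 2)*(w^3 - 7*w^2 + 10*w) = w*(w + 2)*(w^2 - 7*w + 10) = w*(w - 2)*(w + 2)*(w - 5)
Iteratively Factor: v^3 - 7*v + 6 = (v - 2)*(v^2 + 2*v - 3) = (v - 2)*(v + 3)*(v - 1)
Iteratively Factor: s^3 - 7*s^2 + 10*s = (s - 5)*(s^2 - 2*s) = (s - 5)*(s - 2)*(s)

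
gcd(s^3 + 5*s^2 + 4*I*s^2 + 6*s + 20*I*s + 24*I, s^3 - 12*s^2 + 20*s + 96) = s + 2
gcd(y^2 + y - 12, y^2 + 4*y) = y + 4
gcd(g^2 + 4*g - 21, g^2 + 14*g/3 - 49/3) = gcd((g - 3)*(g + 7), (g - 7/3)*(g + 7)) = g + 7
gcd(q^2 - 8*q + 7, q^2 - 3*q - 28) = q - 7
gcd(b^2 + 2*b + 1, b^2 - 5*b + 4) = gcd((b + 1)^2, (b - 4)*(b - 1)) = 1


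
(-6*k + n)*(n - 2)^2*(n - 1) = -6*k*n^3 + 30*k*n^2 - 48*k*n + 24*k + n^4 - 5*n^3 + 8*n^2 - 4*n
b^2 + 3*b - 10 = (b - 2)*(b + 5)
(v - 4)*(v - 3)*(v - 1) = v^3 - 8*v^2 + 19*v - 12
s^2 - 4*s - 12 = (s - 6)*(s + 2)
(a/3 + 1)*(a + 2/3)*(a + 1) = a^3/3 + 14*a^2/9 + 17*a/9 + 2/3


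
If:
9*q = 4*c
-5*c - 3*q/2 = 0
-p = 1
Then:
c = 0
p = -1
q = 0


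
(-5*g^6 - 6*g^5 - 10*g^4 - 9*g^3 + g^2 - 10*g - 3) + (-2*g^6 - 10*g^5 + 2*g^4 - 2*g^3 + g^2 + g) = -7*g^6 - 16*g^5 - 8*g^4 - 11*g^3 + 2*g^2 - 9*g - 3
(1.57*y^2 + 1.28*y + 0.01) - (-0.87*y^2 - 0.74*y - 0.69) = 2.44*y^2 + 2.02*y + 0.7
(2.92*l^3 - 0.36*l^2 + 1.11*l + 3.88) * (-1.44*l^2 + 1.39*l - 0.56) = -4.2048*l^5 + 4.5772*l^4 - 3.734*l^3 - 3.8427*l^2 + 4.7716*l - 2.1728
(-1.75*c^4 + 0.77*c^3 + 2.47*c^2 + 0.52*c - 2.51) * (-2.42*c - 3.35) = 4.235*c^5 + 3.9991*c^4 - 8.5569*c^3 - 9.5329*c^2 + 4.3322*c + 8.4085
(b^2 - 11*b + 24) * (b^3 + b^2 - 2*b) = b^5 - 10*b^4 + 11*b^3 + 46*b^2 - 48*b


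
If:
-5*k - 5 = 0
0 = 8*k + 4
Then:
No Solution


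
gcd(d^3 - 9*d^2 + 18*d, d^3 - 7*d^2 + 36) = d^2 - 9*d + 18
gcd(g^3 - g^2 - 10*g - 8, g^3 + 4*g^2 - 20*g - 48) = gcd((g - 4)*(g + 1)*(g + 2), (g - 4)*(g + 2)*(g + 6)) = g^2 - 2*g - 8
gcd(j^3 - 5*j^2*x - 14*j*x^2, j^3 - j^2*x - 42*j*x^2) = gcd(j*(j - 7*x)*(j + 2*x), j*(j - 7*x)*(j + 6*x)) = -j^2 + 7*j*x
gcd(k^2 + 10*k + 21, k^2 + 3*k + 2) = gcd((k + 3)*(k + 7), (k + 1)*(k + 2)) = 1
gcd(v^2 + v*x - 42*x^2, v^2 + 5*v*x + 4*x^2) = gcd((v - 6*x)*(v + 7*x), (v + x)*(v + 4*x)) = 1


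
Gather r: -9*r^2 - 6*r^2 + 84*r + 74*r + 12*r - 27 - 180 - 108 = -15*r^2 + 170*r - 315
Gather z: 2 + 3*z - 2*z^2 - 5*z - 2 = -2*z^2 - 2*z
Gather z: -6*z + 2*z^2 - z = 2*z^2 - 7*z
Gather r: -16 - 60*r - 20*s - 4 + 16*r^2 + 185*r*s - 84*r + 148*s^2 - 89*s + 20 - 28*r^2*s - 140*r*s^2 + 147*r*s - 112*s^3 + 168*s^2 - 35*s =r^2*(16 - 28*s) + r*(-140*s^2 + 332*s - 144) - 112*s^3 + 316*s^2 - 144*s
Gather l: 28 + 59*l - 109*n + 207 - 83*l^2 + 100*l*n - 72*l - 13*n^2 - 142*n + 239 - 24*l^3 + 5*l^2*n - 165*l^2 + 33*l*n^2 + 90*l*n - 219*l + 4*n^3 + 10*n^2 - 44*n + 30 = -24*l^3 + l^2*(5*n - 248) + l*(33*n^2 + 190*n - 232) + 4*n^3 - 3*n^2 - 295*n + 504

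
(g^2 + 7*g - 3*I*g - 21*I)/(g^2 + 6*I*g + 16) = (g^2 + g*(7 - 3*I) - 21*I)/(g^2 + 6*I*g + 16)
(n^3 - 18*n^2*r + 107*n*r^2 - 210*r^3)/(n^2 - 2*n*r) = (n^3 - 18*n^2*r + 107*n*r^2 - 210*r^3)/(n*(n - 2*r))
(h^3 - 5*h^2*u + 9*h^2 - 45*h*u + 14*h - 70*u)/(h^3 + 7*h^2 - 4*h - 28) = (h - 5*u)/(h - 2)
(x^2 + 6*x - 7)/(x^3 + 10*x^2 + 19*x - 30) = (x + 7)/(x^2 + 11*x + 30)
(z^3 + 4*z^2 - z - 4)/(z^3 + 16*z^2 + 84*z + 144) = (z^2 - 1)/(z^2 + 12*z + 36)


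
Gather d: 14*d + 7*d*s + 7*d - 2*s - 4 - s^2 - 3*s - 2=d*(7*s + 21) - s^2 - 5*s - 6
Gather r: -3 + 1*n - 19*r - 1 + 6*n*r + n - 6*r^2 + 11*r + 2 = 2*n - 6*r^2 + r*(6*n - 8) - 2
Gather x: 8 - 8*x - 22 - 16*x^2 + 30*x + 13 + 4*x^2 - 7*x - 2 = -12*x^2 + 15*x - 3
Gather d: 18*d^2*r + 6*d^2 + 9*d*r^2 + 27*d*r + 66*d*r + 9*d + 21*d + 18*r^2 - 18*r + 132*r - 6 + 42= d^2*(18*r + 6) + d*(9*r^2 + 93*r + 30) + 18*r^2 + 114*r + 36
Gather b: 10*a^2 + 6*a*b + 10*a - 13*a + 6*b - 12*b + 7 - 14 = 10*a^2 - 3*a + b*(6*a - 6) - 7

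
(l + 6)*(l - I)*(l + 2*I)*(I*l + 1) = I*l^4 + 6*I*l^3 + 3*I*l^2 + 2*l + 18*I*l + 12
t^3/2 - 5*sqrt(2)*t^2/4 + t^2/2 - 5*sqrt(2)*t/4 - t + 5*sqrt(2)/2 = (t/2 + 1)*(t - 1)*(t - 5*sqrt(2)/2)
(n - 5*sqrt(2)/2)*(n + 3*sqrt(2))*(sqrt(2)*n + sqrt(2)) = sqrt(2)*n^3 + n^2 + sqrt(2)*n^2 - 15*sqrt(2)*n + n - 15*sqrt(2)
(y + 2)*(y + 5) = y^2 + 7*y + 10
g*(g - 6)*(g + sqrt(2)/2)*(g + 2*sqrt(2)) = g^4 - 6*g^3 + 5*sqrt(2)*g^3/2 - 15*sqrt(2)*g^2 + 2*g^2 - 12*g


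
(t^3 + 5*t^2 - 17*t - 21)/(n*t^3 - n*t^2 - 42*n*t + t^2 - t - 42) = (-t^3 - 5*t^2 + 17*t + 21)/(-n*t^3 + n*t^2 + 42*n*t - t^2 + t + 42)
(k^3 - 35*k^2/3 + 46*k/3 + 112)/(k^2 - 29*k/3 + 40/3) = (3*k^2 - 11*k - 42)/(3*k - 5)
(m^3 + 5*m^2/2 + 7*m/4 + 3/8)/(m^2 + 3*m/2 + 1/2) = (m^2 + 2*m + 3/4)/(m + 1)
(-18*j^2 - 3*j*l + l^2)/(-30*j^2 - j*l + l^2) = (3*j + l)/(5*j + l)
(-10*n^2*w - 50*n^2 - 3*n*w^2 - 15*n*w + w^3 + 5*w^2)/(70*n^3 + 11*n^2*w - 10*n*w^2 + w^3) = (w + 5)/(-7*n + w)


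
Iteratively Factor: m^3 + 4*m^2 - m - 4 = (m + 1)*(m^2 + 3*m - 4) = (m - 1)*(m + 1)*(m + 4)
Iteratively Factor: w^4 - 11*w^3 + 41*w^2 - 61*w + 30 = (w - 5)*(w^3 - 6*w^2 + 11*w - 6) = (w - 5)*(w - 2)*(w^2 - 4*w + 3) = (w - 5)*(w - 2)*(w - 1)*(w - 3)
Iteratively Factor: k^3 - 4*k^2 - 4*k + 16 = (k - 2)*(k^2 - 2*k - 8) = (k - 4)*(k - 2)*(k + 2)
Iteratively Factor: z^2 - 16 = (z + 4)*(z - 4)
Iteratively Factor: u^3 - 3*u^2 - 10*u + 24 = (u - 2)*(u^2 - u - 12) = (u - 2)*(u + 3)*(u - 4)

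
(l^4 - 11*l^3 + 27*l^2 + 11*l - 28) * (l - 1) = l^5 - 12*l^4 + 38*l^3 - 16*l^2 - 39*l + 28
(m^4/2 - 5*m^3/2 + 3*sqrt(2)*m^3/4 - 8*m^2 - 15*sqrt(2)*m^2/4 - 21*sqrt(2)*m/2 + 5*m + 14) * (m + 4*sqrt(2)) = m^5/2 - 5*m^4/2 + 11*sqrt(2)*m^4/4 - 55*sqrt(2)*m^3/4 - 2*m^3 - 85*sqrt(2)*m^2/2 - 25*m^2 - 70*m + 20*sqrt(2)*m + 56*sqrt(2)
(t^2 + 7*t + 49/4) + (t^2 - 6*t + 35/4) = 2*t^2 + t + 21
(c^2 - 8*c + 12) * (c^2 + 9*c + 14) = c^4 + c^3 - 46*c^2 - 4*c + 168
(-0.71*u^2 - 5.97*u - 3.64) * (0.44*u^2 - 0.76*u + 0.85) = -0.3124*u^4 - 2.0872*u^3 + 2.3321*u^2 - 2.3081*u - 3.094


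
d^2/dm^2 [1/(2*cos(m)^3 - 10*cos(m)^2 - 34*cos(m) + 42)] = ((-65*cos(m) - 40*cos(2*m) + 9*cos(3*m))*(cos(m)^3 - 5*cos(m)^2 - 17*cos(m) + 21)/8 + (-3*cos(m)^2 + 10*cos(m) + 17)^2*sin(m)^2)/(cos(m)^3 - 5*cos(m)^2 - 17*cos(m) + 21)^3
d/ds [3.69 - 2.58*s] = -2.58000000000000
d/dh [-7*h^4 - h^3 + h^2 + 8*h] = -28*h^3 - 3*h^2 + 2*h + 8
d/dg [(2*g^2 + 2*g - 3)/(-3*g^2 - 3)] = 2*(g^2 - 5*g - 1)/(3*(g^4 + 2*g^2 + 1))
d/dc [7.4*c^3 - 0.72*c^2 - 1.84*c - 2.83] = 22.2*c^2 - 1.44*c - 1.84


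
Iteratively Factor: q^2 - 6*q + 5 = (q - 5)*(q - 1)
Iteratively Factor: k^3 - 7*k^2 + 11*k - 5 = (k - 1)*(k^2 - 6*k + 5) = (k - 5)*(k - 1)*(k - 1)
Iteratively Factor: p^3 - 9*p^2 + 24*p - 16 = (p - 4)*(p^2 - 5*p + 4) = (p - 4)*(p - 1)*(p - 4)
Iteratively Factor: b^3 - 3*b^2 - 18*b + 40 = (b - 2)*(b^2 - b - 20) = (b - 2)*(b + 4)*(b - 5)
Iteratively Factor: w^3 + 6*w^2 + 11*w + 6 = (w + 2)*(w^2 + 4*w + 3) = (w + 2)*(w + 3)*(w + 1)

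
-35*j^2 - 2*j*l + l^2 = (-7*j + l)*(5*j + l)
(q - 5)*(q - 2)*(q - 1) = q^3 - 8*q^2 + 17*q - 10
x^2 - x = x*(x - 1)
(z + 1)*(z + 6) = z^2 + 7*z + 6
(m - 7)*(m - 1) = m^2 - 8*m + 7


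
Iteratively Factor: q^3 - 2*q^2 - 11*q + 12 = (q - 1)*(q^2 - q - 12) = (q - 4)*(q - 1)*(q + 3)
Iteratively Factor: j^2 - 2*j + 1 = (j - 1)*(j - 1)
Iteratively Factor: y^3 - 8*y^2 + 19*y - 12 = (y - 4)*(y^2 - 4*y + 3) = (y - 4)*(y - 3)*(y - 1)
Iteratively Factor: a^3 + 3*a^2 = (a)*(a^2 + 3*a) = a*(a + 3)*(a)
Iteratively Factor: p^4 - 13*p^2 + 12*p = (p - 1)*(p^3 + p^2 - 12*p) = (p - 3)*(p - 1)*(p^2 + 4*p) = p*(p - 3)*(p - 1)*(p + 4)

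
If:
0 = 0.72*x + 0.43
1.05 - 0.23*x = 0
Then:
No Solution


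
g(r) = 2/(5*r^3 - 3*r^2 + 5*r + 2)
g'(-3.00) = -0.01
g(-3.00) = -0.01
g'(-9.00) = 0.00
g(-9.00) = 0.00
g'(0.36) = -0.72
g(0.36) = 0.55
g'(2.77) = -0.02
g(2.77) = 0.02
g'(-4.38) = -0.00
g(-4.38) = -0.00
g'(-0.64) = -2.14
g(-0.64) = -0.53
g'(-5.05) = -0.00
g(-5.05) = -0.00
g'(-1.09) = -0.32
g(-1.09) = -0.15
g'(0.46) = -0.63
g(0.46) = 0.48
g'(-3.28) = -0.01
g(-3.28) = -0.01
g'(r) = 2*(-15*r^2 + 6*r - 5)/(5*r^3 - 3*r^2 + 5*r + 2)^2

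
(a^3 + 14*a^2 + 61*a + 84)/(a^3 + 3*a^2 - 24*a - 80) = (a^2 + 10*a + 21)/(a^2 - a - 20)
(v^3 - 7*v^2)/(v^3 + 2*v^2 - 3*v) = v*(v - 7)/(v^2 + 2*v - 3)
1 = 1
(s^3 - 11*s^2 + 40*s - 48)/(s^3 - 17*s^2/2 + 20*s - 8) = 2*(s - 3)/(2*s - 1)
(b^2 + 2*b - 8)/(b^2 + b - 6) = (b + 4)/(b + 3)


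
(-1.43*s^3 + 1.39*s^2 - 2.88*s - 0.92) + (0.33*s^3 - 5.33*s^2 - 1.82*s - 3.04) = -1.1*s^3 - 3.94*s^2 - 4.7*s - 3.96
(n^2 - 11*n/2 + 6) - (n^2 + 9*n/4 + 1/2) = 11/2 - 31*n/4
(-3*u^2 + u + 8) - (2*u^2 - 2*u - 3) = -5*u^2 + 3*u + 11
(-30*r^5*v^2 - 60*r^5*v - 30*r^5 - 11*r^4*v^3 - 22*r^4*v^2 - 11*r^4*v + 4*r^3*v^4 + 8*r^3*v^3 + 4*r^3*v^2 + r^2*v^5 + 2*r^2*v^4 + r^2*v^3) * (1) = -30*r^5*v^2 - 60*r^5*v - 30*r^5 - 11*r^4*v^3 - 22*r^4*v^2 - 11*r^4*v + 4*r^3*v^4 + 8*r^3*v^3 + 4*r^3*v^2 + r^2*v^5 + 2*r^2*v^4 + r^2*v^3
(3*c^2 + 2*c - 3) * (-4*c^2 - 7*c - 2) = -12*c^4 - 29*c^3 - 8*c^2 + 17*c + 6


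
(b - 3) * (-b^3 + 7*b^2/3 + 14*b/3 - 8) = -b^4 + 16*b^3/3 - 7*b^2/3 - 22*b + 24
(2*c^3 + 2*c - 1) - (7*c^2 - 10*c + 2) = 2*c^3 - 7*c^2 + 12*c - 3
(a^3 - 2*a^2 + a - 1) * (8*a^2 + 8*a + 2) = 8*a^5 - 8*a^4 - 6*a^3 - 4*a^2 - 6*a - 2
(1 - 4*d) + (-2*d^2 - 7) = -2*d^2 - 4*d - 6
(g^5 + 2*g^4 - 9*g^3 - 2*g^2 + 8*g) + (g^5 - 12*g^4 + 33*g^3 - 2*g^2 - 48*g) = 2*g^5 - 10*g^4 + 24*g^3 - 4*g^2 - 40*g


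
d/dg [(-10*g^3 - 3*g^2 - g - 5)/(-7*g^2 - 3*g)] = (70*g^4 + 60*g^3 + 2*g^2 - 70*g - 15)/(g^2*(49*g^2 + 42*g + 9))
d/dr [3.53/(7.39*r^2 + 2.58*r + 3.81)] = (-52.1734*r - 9.1074)/(7.39*r^2 + 2.58*r + 3.81)^2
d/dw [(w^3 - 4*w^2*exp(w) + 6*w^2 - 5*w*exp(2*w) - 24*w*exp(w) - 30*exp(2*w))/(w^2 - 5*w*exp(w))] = exp(w) + 1 + 6*exp(w)/w - 6*exp(w)/w^2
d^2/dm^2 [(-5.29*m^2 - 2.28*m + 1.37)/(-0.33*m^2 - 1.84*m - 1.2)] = (-5.92759199999999*m^3 - 13.464198*m^2 - 10.408464*m - 3.024784)/(0.035937*m^6 + 0.601128*m^5 + 3.743784*m^4 + 10.601344*m^3 + 13.61376*m^2 + 7.9488*m + 1.728)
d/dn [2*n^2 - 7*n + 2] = 4*n - 7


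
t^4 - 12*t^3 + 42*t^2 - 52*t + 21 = (t - 7)*(t - 3)*(t - 1)^2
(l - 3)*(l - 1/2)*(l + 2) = l^3 - 3*l^2/2 - 11*l/2 + 3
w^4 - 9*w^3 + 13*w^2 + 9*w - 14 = (w - 7)*(w - 2)*(w - 1)*(w + 1)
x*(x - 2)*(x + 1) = x^3 - x^2 - 2*x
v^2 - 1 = (v - 1)*(v + 1)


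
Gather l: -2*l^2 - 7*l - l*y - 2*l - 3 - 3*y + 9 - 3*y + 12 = -2*l^2 + l*(-y - 9) - 6*y + 18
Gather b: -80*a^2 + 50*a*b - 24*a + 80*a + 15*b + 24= -80*a^2 + 56*a + b*(50*a + 15) + 24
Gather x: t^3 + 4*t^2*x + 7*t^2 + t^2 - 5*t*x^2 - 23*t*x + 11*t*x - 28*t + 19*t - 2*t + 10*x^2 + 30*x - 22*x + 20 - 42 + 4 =t^3 + 8*t^2 - 11*t + x^2*(10 - 5*t) + x*(4*t^2 - 12*t + 8) - 18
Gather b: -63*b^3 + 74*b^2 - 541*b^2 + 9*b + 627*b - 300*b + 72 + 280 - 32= -63*b^3 - 467*b^2 + 336*b + 320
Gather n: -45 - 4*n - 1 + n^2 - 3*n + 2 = n^2 - 7*n - 44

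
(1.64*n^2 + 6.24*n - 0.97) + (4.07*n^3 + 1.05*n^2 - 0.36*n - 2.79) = 4.07*n^3 + 2.69*n^2 + 5.88*n - 3.76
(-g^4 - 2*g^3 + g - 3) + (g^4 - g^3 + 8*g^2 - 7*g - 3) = -3*g^3 + 8*g^2 - 6*g - 6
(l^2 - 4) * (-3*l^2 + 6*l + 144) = -3*l^4 + 6*l^3 + 156*l^2 - 24*l - 576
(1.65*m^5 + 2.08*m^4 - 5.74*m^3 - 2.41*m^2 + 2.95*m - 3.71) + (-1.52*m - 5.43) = 1.65*m^5 + 2.08*m^4 - 5.74*m^3 - 2.41*m^2 + 1.43*m - 9.14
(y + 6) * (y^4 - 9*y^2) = y^5 + 6*y^4 - 9*y^3 - 54*y^2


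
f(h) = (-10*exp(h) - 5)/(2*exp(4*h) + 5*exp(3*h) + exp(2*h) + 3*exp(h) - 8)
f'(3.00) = 0.00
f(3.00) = 0.00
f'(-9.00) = 0.00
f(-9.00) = 0.63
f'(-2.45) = 0.14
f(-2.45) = 0.76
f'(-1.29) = 0.61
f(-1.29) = 1.11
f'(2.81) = 0.00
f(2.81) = -0.00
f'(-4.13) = 0.02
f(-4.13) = 0.65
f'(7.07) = 0.00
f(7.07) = -0.00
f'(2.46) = 0.01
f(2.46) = -0.00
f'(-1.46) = 0.47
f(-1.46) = 1.02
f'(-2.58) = 0.12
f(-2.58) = 0.74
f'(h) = (-10*exp(h) - 5)*(-8*exp(4*h) - 15*exp(3*h) - 2*exp(2*h) - 3*exp(h))/(2*exp(4*h) + 5*exp(3*h) + exp(2*h) + 3*exp(h) - 8)^2 - 10*exp(h)/(2*exp(4*h) + 5*exp(3*h) + exp(2*h) + 3*exp(h) - 8)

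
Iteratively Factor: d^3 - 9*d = (d)*(d^2 - 9) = d*(d - 3)*(d + 3)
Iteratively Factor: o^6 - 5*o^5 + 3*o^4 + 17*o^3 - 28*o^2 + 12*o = (o + 2)*(o^5 - 7*o^4 + 17*o^3 - 17*o^2 + 6*o) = o*(o + 2)*(o^4 - 7*o^3 + 17*o^2 - 17*o + 6) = o*(o - 3)*(o + 2)*(o^3 - 4*o^2 + 5*o - 2) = o*(o - 3)*(o - 2)*(o + 2)*(o^2 - 2*o + 1) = o*(o - 3)*(o - 2)*(o - 1)*(o + 2)*(o - 1)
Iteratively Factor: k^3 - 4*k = (k)*(k^2 - 4) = k*(k + 2)*(k - 2)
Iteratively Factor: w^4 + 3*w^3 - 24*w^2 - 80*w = (w + 4)*(w^3 - w^2 - 20*w) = w*(w + 4)*(w^2 - w - 20) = w*(w - 5)*(w + 4)*(w + 4)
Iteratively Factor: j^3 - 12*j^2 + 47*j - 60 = (j - 3)*(j^2 - 9*j + 20) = (j - 5)*(j - 3)*(j - 4)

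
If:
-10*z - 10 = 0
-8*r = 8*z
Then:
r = 1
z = -1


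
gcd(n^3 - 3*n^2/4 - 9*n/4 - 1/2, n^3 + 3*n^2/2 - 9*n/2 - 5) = n^2 - n - 2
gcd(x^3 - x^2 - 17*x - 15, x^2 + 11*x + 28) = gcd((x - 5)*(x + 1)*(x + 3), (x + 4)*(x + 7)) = 1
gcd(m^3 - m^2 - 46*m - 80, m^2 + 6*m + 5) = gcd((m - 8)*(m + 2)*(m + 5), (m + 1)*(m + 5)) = m + 5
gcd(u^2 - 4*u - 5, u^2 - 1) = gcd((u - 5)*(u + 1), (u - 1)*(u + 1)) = u + 1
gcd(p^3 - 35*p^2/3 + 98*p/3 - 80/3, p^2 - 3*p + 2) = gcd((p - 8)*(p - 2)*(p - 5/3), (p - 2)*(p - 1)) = p - 2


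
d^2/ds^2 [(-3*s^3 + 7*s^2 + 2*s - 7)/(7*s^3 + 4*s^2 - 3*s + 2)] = 2*(427*s^6 + 105*s^5 - 1197*s^4 - 2099*s^3 - 177*s^2 + 462*s + 33)/(343*s^9 + 588*s^8 - 105*s^7 - 146*s^6 + 381*s^5 - 48*s^4 - 87*s^3 + 102*s^2 - 36*s + 8)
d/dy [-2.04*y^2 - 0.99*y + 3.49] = -4.08*y - 0.99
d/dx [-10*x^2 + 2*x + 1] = 2 - 20*x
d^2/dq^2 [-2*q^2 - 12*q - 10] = -4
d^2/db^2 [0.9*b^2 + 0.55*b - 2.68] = 1.80000000000000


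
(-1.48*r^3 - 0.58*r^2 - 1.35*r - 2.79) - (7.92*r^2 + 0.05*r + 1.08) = -1.48*r^3 - 8.5*r^2 - 1.4*r - 3.87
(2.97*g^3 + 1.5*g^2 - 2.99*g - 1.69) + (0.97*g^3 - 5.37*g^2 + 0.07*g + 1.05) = 3.94*g^3 - 3.87*g^2 - 2.92*g - 0.64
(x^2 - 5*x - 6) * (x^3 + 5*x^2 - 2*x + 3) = x^5 - 33*x^3 - 17*x^2 - 3*x - 18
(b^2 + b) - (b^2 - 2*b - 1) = 3*b + 1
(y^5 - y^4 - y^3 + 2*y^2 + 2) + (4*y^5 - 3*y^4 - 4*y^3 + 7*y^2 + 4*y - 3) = 5*y^5 - 4*y^4 - 5*y^3 + 9*y^2 + 4*y - 1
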